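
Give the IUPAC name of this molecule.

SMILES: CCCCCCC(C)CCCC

The longest continuous carbon chain has 11 atoms, so the parent hydride is undecane.
The numbering direction is chosen so that the substituent locant set {5} is lower than {7} at the first point of difference.
This places a methyl group at C-5.
The name is 5-methylundecane.

5-methylundecane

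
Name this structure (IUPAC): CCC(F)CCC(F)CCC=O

4,7-difluorononanal

The longest carbon chain that includes the –CHO group has 9 carbons, so the parent hydride is nonane.
The principal characteristic group is an aldehyde (terminal –CHO), named with the suffix -al.
Choose the numbering such that the aldehyde carbon is C-1 by definition.
This places fluoro groups at C-4 and C-7.
The name is 4,7-difluorononanal.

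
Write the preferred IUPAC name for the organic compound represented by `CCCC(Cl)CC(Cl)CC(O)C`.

The longest chain bearing the –OH group is 9 carbons long (nonane).
An alcohol (–OH) is the principal characteristic group, giving the suffix -ol.
The numbering direction is chosen so that numbering from this end puts the hydroxyl group at C-2 rather than C-8.
That gives the hydroxyl at C-2; chloro groups at C-4 and C-6.
Assembling the pieces gives 4,6-dichlorononan-2-ol.

4,6-dichlorononan-2-ol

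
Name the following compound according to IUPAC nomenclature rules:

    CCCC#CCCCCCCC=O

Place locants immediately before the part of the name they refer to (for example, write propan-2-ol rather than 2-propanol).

Counting along the main chain through the –CHO group and the multiple bond gives 12 carbons: the parent is dodecane.
The highest-priority functional group is an aldehyde (terminal –CHO), so the name ends in -al.
A C≡C triple bond in the chain gives the infix -yne-.
The numbering direction is chosen so that the aldehyde carbon is C-1 by definition.
With this numbering: the triple bond between C-8 and C-9.
Putting it together: dodec-8-ynal.

dodec-8-ynal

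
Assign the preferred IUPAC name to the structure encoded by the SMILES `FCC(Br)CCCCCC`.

2-bromo-1-fluorooctane

The longest continuous carbon chain has 8 atoms, so the parent hydride is octane.
The numbering direction is chosen so that the substituent locant set {1,2} is lower than {7,8} at the first point of difference.
That gives a bromo group at C-2; a fluoro group at C-1.
Prefixes are listed alphabetically: bromo, fluoro.
Putting it together: 2-bromo-1-fluorooctane.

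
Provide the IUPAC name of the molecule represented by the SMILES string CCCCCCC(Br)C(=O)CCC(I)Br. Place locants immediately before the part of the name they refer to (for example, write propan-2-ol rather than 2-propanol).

The longest carbon chain that includes the carbonyl has 11 carbons, so the parent hydride is undecane.
The principal characteristic group is a ketone (C=O on an internal carbon), named with the suffix -one.
Number the chain so that numbering from this end puts the carbonyl group at C-4 rather than C-8.
This places the carbonyl at C-4; bromo groups at C-1 and C-5; an iodo group at C-1.
Substituent prefixes are cited in alphabetical order (multiplying prefixes like di-/tri- are ignored for ordering).
The name is 1,5-dibromo-1-iodoundecan-4-one.

1,5-dibromo-1-iodoundecan-4-one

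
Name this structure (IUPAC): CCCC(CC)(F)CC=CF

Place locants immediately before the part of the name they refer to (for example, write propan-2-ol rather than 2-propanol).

The longest chain bearing the multiple bond is 7 carbons long (heptane).
The chain contains a C=C double bond, so the unsaturation ending is -ene.
The numbering direction is chosen so that numbering from this end puts the double bond at C-1 rather than C-6.
This places the double bond between C-1 and C-2; an ethyl group at C-4; fluoro groups at C-1 and C-4.
Prefixes are listed alphabetically: ethyl, fluoro.
Assembling the pieces gives 4-ethyl-1,4-difluorohept-1-ene.

4-ethyl-1,4-difluorohept-1-ene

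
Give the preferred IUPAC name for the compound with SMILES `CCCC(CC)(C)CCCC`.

4-ethyl-4-methyloctane

The parent chain contains 8 carbons (octane).
The numbering direction is chosen so that the substituent locant set {4,4} is lower than {5,5} at the first point of difference.
With this numbering: an ethyl group at C-4; a methyl group at C-4.
Substituent prefixes are cited in alphabetical order (multiplying prefixes like di-/tri- are ignored for ordering).
Putting it together: 4-ethyl-4-methyloctane.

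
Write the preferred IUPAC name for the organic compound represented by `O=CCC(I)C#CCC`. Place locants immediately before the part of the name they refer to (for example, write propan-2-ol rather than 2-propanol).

3-iodohept-4-ynal

Counting along the main chain through the –CHO group and the multiple bond gives 7 carbons: the parent is heptane.
The highest-priority functional group is an aldehyde (terminal –CHO), so the name ends in -al.
The chain contains a C≡C triple bond, so the unsaturation ending is -yne.
Number the chain so that the aldehyde carbon is C-1 by definition.
This places the triple bond between C-4 and C-5; an iodo group at C-3.
The name is 3-iodohept-4-ynal.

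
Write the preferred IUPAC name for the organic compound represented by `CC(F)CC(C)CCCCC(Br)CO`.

The longest carbon chain that includes the –OH group has 10 carbons, so the parent hydride is decane.
The highest-priority functional group is an alcohol (–OH), so the name ends in -ol.
The numbering direction is chosen so that numbering from this end puts the hydroxyl group at C-1 rather than C-10.
This places the hydroxyl at C-1; a bromo group at C-2; a fluoro group at C-9; a methyl group at C-7.
Prefixes are listed alphabetically: bromo, fluoro, methyl.
Putting it together: 2-bromo-9-fluoro-7-methyldecan-1-ol.

2-bromo-9-fluoro-7-methyldecan-1-ol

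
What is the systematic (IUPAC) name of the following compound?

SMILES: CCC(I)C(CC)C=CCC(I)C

The longest carbon chain that includes the multiple bond has 9 carbons, so the parent hydride is nonane.
The chain contains a C=C double bond, so the unsaturation ending is -ene.
Choose the numbering such that numbering from this end puts the double bond at C-4 rather than C-5.
That gives the double bond between C-4 and C-5; an ethyl group at C-6; iodo groups at C-2 and C-7.
The substituents are ordered alphabetically, ignoring any di-/tri- multipliers.
Assembling the pieces gives 6-ethyl-2,7-diiodonon-4-ene.

6-ethyl-2,7-diiodonon-4-ene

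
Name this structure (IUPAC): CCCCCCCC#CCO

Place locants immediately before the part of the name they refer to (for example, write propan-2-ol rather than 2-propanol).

The longest carbon chain that includes the –OH group and the multiple bond has 10 carbons, so the parent hydride is decane.
The highest-priority functional group is an alcohol (–OH), so the name ends in -ol.
There is one C≡C triple bond, indicated by the ending -yne.
The numbering direction is chosen so that numbering from this end puts the hydroxyl group at C-1 rather than C-10.
That gives the hydroxyl at C-1; the triple bond between C-2 and C-3.
Assembling the pieces gives dec-2-yn-1-ol.

dec-2-yn-1-ol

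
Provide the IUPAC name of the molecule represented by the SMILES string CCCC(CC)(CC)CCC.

4,4-diethylheptane

The parent chain contains 7 carbons (heptane).
Both numbering directions give the same locant set; either may be used.
With this numbering: two ethyl groups at C-4.
Putting it together: 4,4-diethylheptane.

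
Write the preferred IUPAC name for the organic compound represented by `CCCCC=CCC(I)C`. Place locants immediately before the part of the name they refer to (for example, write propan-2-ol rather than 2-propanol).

The longest chain bearing the multiple bond is 9 carbons long (nonane).
There is one C=C double bond, indicated by the ending -ene.
Number the chain so that numbering from this end puts the double bond at C-4 rather than C-5.
This places the double bond between C-4 and C-5; an iodo group at C-2.
Putting it together: 2-iodonon-4-ene.

2-iodonon-4-ene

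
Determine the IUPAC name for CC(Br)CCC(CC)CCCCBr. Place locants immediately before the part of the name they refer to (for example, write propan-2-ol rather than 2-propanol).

1,8-dibromo-5-ethylnonane

The parent chain contains 9 carbons (nonane).
Choose the numbering such that the substituent locant set {1,5,8} is lower than {2,5,9} at the first point of difference.
This places bromo groups at C-1 and C-8; an ethyl group at C-5.
Substituent prefixes are cited in alphabetical order (multiplying prefixes like di-/tri- are ignored for ordering).
Putting it together: 1,8-dibromo-5-ethylnonane.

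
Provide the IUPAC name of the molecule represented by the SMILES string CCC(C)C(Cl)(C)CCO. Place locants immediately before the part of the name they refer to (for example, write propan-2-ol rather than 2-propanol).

The longest chain bearing the –OH group is 6 carbons long (hexane).
The highest-priority functional group is an alcohol (–OH), so the name ends in -ol.
The numbering direction is chosen so that numbering from this end puts the hydroxyl group at C-1 rather than C-6.
This places the hydroxyl at C-1; a chloro group at C-3; methyl groups at C-3 and C-4.
Prefixes are listed alphabetically: chloro, methyl.
The name is 3-chloro-3,4-dimethylhexan-1-ol.

3-chloro-3,4-dimethylhexan-1-ol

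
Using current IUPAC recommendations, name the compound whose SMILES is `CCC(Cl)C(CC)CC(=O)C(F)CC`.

7-chloro-6-ethyl-3-fluorononan-4-one

The longest chain bearing the carbonyl is 9 carbons long (nonane).
A ketone (C=O on an internal carbon) is the principal characteristic group, giving the suffix -one.
Number the chain so that numbering from this end puts the carbonyl group at C-4 rather than C-6.
That gives the carbonyl at C-4; a chloro group at C-7; an ethyl group at C-6; a fluoro group at C-3.
Prefixes are listed alphabetically: chloro, ethyl, fluoro.
Putting it together: 7-chloro-6-ethyl-3-fluorononan-4-one.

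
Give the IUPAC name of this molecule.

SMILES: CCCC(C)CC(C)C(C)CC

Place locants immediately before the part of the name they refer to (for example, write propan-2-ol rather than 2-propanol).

3,4,6-trimethylnonane

The longest carbon chain is 9 atoms: the parent is nonane.
Choose the numbering such that the substituent locant set {3,4,6} is lower than {4,6,7} at the first point of difference.
That gives methyl groups at C-3 and C-4 and C-6.
Assembling the pieces gives 3,4,6-trimethylnonane.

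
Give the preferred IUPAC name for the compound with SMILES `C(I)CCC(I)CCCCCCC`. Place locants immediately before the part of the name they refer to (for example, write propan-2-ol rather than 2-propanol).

1,4-diiodoundecane

The longest continuous carbon chain has 11 atoms, so the parent hydride is undecane.
Choose the numbering such that the substituent locant set {1,4} is lower than {8,11} at the first point of difference.
That gives iodo groups at C-1 and C-4.
Putting it together: 1,4-diiodoundecane.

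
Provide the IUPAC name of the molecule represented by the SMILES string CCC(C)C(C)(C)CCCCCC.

The longest carbon chain is 10 atoms: the parent is decane.
Choose the numbering such that the substituent locant set {3,4,4} is lower than {7,7,8} at the first point of difference.
That gives methyl groups at C-3 and C-4 (×2).
Putting it together: 3,4,4-trimethyldecane.

3,4,4-trimethyldecane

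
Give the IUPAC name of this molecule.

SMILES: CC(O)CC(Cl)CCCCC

4-chlorononan-2-ol

The longest chain bearing the –OH group is 9 carbons long (nonane).
The highest-priority functional group is an alcohol (–OH), so the name ends in -ol.
Number the chain so that numbering from this end puts the hydroxyl group at C-2 rather than C-8.
That gives the hydroxyl at C-2; a chloro group at C-4.
Putting it together: 4-chlorononan-2-ol.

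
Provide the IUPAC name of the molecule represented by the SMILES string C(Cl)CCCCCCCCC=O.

10-chlorodecanal

The longest carbon chain that includes the –CHO group has 10 carbons, so the parent hydride is decane.
The highest-priority functional group is an aldehyde (terminal –CHO), so the name ends in -al.
Choose the numbering such that the aldehyde carbon is C-1 by definition.
That gives a chloro group at C-10.
Putting it together: 10-chlorodecanal.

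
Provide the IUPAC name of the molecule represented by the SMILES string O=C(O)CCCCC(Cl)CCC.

The longest chain bearing the –COOH group is 9 carbons long (nonane).
The highest-priority functional group is a carboxylic acid (terminal –COOH), so the name ends in -oic acid.
Number the chain so that the carboxylic acid carbon is C-1 by definition.
With this numbering: a chloro group at C-6.
Assembling the pieces gives 6-chlorononanoic acid.

6-chlorononanoic acid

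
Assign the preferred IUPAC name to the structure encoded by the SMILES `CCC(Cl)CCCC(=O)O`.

5-chloroheptanoic acid

The longest chain bearing the –COOH group is 7 carbons long (heptane).
The highest-priority functional group is a carboxylic acid (terminal –COOH), so the name ends in -oic acid.
Choose the numbering such that the carboxylic acid carbon is C-1 by definition.
This places a chloro group at C-5.
Assembling the pieces gives 5-chloroheptanoic acid.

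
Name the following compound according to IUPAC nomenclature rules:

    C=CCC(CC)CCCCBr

8-bromo-4-ethyloct-1-ene

Counting along the main chain through the multiple bond gives 8 carbons: the parent is octane.
There is one C=C double bond, indicated by the ending -ene.
Number the chain so that numbering from this end puts the double bond at C-1 rather than C-7.
With this numbering: the double bond between C-1 and C-2; a bromo group at C-8; an ethyl group at C-4.
Prefixes are listed alphabetically: bromo, ethyl.
Assembling the pieces gives 8-bromo-4-ethyloct-1-ene.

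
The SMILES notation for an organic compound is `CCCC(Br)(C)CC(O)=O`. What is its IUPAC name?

3-bromo-3-methylhexanoic acid

The longest chain bearing the –COOH group is 6 carbons long (hexane).
The highest-priority functional group is a carboxylic acid (terminal –COOH), so the name ends in -oic acid.
Choose the numbering such that the carboxylic acid carbon is C-1 by definition.
This places a bromo group at C-3; a methyl group at C-3.
The substituents are ordered alphabetically, ignoring any di-/tri- multipliers.
Assembling the pieces gives 3-bromo-3-methylhexanoic acid.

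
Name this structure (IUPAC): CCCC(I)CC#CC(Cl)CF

2-chloro-1-fluoro-6-iodonon-3-yne

Counting along the main chain through the multiple bond gives 9 carbons: the parent is nonane.
There is one C≡C triple bond, indicated by the ending -yne.
Number the chain so that numbering from this end puts the triple bond at C-3 rather than C-6.
With this numbering: the triple bond between C-3 and C-4; a chloro group at C-2; a fluoro group at C-1; an iodo group at C-6.
Substituent prefixes are cited in alphabetical order (multiplying prefixes like di-/tri- are ignored for ordering).
The name is 2-chloro-1-fluoro-6-iodonon-3-yne.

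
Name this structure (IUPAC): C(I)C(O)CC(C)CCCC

The longest chain bearing the –OH group is 8 carbons long (octane).
An alcohol (–OH) is the principal characteristic group, giving the suffix -ol.
Choose the numbering such that numbering from this end puts the hydroxyl group at C-2 rather than C-7.
This places the hydroxyl at C-2; an iodo group at C-1; a methyl group at C-4.
Prefixes are listed alphabetically: iodo, methyl.
Putting it together: 1-iodo-4-methyloctan-2-ol.

1-iodo-4-methyloctan-2-ol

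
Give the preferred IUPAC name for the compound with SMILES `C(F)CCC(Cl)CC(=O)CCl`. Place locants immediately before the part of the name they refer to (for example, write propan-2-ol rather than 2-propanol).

1,4-dichloro-7-fluoroheptan-2-one

Counting along the main chain through the carbonyl gives 7 carbons: the parent is heptane.
The principal characteristic group is a ketone (C=O on an internal carbon), named with the suffix -one.
Number the chain so that numbering from this end puts the carbonyl group at C-2 rather than C-6.
This places the carbonyl at C-2; chloro groups at C-1 and C-4; a fluoro group at C-7.
The substituents are ordered alphabetically, ignoring any di-/tri- multipliers.
Putting it together: 1,4-dichloro-7-fluoroheptan-2-one.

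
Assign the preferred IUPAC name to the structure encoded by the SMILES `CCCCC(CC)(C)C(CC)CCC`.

4,5-diethyl-5-methylnonane

The parent chain contains 9 carbons (nonane).
Choose the numbering such that the substituent locant set {4,5,5} is lower than {5,5,6} at the first point of difference.
This places ethyl groups at C-4 and C-5; a methyl group at C-5.
The substituents are ordered alphabetically, ignoring any di-/tri- multipliers.
Putting it together: 4,5-diethyl-5-methylnonane.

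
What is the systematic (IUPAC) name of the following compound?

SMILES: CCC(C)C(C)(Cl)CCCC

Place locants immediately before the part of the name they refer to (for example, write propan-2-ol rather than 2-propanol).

4-chloro-3,4-dimethyloctane

The longest carbon chain is 8 atoms: the parent is octane.
The numbering direction is chosen so that the substituent locant set {3,4,4} is lower than {5,5,6} at the first point of difference.
This places a chloro group at C-4; methyl groups at C-3 and C-4.
Prefixes are listed alphabetically: chloro, methyl.
Putting it together: 4-chloro-3,4-dimethyloctane.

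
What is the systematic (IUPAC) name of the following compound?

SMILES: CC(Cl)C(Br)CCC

The longest carbon chain is 6 atoms: the parent is hexane.
Choose the numbering such that the substituent locant set {2,3} is lower than {4,5} at the first point of difference.
This places a bromo group at C-3; a chloro group at C-2.
The substituents are ordered alphabetically, ignoring any di-/tri- multipliers.
Assembling the pieces gives 3-bromo-2-chlorohexane.

3-bromo-2-chlorohexane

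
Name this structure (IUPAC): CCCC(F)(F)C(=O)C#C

4,4-difluorohept-1-yn-3-one

Counting along the main chain through the carbonyl and the multiple bond gives 7 carbons: the parent is heptane.
The principal characteristic group is a ketone (C=O on an internal carbon), named with the suffix -one.
The chain contains a C≡C triple bond, so the unsaturation ending is -yne.
The numbering direction is chosen so that numbering from this end puts the carbonyl group at C-3 rather than C-5.
This places the carbonyl at C-3; the triple bond between C-1 and C-2; two fluoro groups at C-4.
Putting it together: 4,4-difluorohept-1-yn-3-one.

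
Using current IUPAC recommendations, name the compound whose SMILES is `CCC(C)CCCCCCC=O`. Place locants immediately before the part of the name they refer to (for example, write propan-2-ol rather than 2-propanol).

8-methyldecanal

Counting along the main chain through the –CHO group gives 10 carbons: the parent is decane.
The principal characteristic group is an aldehyde (terminal –CHO), named with the suffix -al.
Choose the numbering such that the aldehyde carbon is C-1 by definition.
That gives a methyl group at C-8.
Assembling the pieces gives 8-methyldecanal.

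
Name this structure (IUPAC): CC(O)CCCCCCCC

The longest carbon chain that includes the –OH group has 10 carbons, so the parent hydride is decane.
The highest-priority functional group is an alcohol (–OH), so the name ends in -ol.
The numbering direction is chosen so that numbering from this end puts the hydroxyl group at C-2 rather than C-9.
This places the hydroxyl at C-2.
The name is decan-2-ol.

decan-2-ol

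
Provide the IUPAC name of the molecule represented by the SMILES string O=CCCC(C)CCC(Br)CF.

7-bromo-8-fluoro-4-methyloctanal

The longest chain bearing the –CHO group is 8 carbons long (octane).
The principal characteristic group is an aldehyde (terminal –CHO), named with the suffix -al.
Choose the numbering such that the aldehyde carbon is C-1 by definition.
That gives a bromo group at C-7; a fluoro group at C-8; a methyl group at C-4.
Prefixes are listed alphabetically: bromo, fluoro, methyl.
Assembling the pieces gives 7-bromo-8-fluoro-4-methyloctanal.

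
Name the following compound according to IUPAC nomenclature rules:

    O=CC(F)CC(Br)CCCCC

4-bromo-2-fluorononanal

The longest chain bearing the –CHO group is 9 carbons long (nonane).
An aldehyde (terminal –CHO) is the principal characteristic group, giving the suffix -al.
Choose the numbering such that the aldehyde carbon is C-1 by definition.
That gives a bromo group at C-4; a fluoro group at C-2.
Prefixes are listed alphabetically: bromo, fluoro.
Putting it together: 4-bromo-2-fluorononanal.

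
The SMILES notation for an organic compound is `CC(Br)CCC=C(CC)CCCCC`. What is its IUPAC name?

The longest carbon chain that includes the multiple bond has 11 carbons, so the parent hydride is undecane.
The chain contains a C=C double bond, so the unsaturation ending is -ene.
Number the chain so that numbering from this end puts the double bond at C-5 rather than C-6.
That gives the double bond between C-5 and C-6; a bromo group at C-2; an ethyl group at C-6.
The substituents are ordered alphabetically, ignoring any di-/tri- multipliers.
Assembling the pieces gives 2-bromo-6-ethylundec-5-ene.

2-bromo-6-ethylundec-5-ene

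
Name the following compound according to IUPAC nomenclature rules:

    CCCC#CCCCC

Counting along the main chain through the multiple bond gives 9 carbons: the parent is nonane.
There is one C≡C triple bond, indicated by the ending -yne.
Choose the numbering such that numbering from this end puts the triple bond at C-4 rather than C-5.
This places the triple bond between C-4 and C-5.
Putting it together: non-4-yne.

non-4-yne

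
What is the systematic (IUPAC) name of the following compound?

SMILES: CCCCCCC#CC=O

Counting along the main chain through the –CHO group and the multiple bond gives 9 carbons: the parent is nonane.
The highest-priority functional group is an aldehyde (terminal –CHO), so the name ends in -al.
The chain contains a C≡C triple bond, so the unsaturation ending is -yne.
Number the chain so that the aldehyde carbon is C-1 by definition.
With this numbering: the triple bond between C-2 and C-3.
The name is non-2-ynal.

non-2-ynal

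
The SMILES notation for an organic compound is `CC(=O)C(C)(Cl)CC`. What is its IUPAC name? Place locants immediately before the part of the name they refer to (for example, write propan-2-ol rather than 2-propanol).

3-chloro-3-methylpentan-2-one

The longest carbon chain that includes the carbonyl has 5 carbons, so the parent hydride is pentane.
The highest-priority functional group is a ketone (C=O on an internal carbon), so the name ends in -one.
The numbering direction is chosen so that numbering from this end puts the carbonyl group at C-2 rather than C-4.
This places the carbonyl at C-2; a chloro group at C-3; a methyl group at C-3.
Substituent prefixes are cited in alphabetical order (multiplying prefixes like di-/tri- are ignored for ordering).
The name is 3-chloro-3-methylpentan-2-one.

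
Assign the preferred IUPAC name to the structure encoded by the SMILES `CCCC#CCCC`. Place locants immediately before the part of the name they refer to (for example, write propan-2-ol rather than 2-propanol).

oct-4-yne

The longest carbon chain that includes the multiple bond has 8 carbons, so the parent hydride is octane.
The chain contains a C≡C triple bond, so the unsaturation ending is -yne.
The molecule is symmetric, so either numbering direction gives the same locants.
That gives the triple bond between C-4 and C-5.
Putting it together: oct-4-yne.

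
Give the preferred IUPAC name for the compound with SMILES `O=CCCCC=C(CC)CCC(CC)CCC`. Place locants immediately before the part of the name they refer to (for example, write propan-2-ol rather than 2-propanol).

6,9-diethyldodec-5-enal

The longest carbon chain that includes the –CHO group and the multiple bond has 12 carbons, so the parent hydride is dodecane.
The principal characteristic group is an aldehyde (terminal –CHO), named with the suffix -al.
A C=C double bond in the chain gives the infix -ene-.
Number the chain so that the aldehyde carbon is C-1 by definition.
With this numbering: the double bond between C-5 and C-6; ethyl groups at C-6 and C-9.
Assembling the pieces gives 6,9-diethyldodec-5-enal.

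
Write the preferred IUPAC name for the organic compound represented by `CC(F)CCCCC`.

2-fluoroheptane

The parent chain contains 7 carbons (heptane).
Choose the numbering such that the substituent locant set {2} is lower than {6} at the first point of difference.
This places a fluoro group at C-2.
Putting it together: 2-fluoroheptane.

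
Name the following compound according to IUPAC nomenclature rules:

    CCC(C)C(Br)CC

3-bromo-4-methylhexane

The parent chain contains 6 carbons (hexane).
The numbering direction is chosen so that the locant sets are identical either way, so the alphabetically earlier bromo substituent takes the lower locant (3 rather than 4).
That gives a bromo group at C-3; a methyl group at C-4.
Prefixes are listed alphabetically: bromo, methyl.
Putting it together: 3-bromo-4-methylhexane.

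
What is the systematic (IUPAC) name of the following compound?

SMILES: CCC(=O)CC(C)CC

5-methylheptan-3-one

Counting along the main chain through the carbonyl gives 7 carbons: the parent is heptane.
The principal characteristic group is a ketone (C=O on an internal carbon), named with the suffix -one.
The numbering direction is chosen so that numbering from this end puts the carbonyl group at C-3 rather than C-5.
That gives the carbonyl at C-3; a methyl group at C-5.
Putting it together: 5-methylheptan-3-one.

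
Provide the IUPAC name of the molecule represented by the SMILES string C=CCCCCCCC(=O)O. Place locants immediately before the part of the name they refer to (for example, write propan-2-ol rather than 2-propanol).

non-8-enoic acid

The longest carbon chain that includes the –COOH group and the multiple bond has 9 carbons, so the parent hydride is nonane.
The principal characteristic group is a carboxylic acid (terminal –COOH), named with the suffix -oic acid.
A C=C double bond in the chain gives the infix -ene-.
Number the chain so that the carboxylic acid carbon is C-1 by definition.
With this numbering: the double bond between C-8 and C-9.
Assembling the pieces gives non-8-enoic acid.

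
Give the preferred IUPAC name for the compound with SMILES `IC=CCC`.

1-iodobut-1-ene

The longest chain bearing the multiple bond is 4 carbons long (butane).
The chain contains a C=C double bond, so the unsaturation ending is -ene.
The numbering direction is chosen so that numbering from this end puts the double bond at C-1 rather than C-3.
That gives the double bond between C-1 and C-2; an iodo group at C-1.
Assembling the pieces gives 1-iodobut-1-ene.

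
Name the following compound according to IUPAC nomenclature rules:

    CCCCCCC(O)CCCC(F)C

The longest carbon chain that includes the –OH group has 12 carbons, so the parent hydride is dodecane.
An alcohol (–OH) is the principal characteristic group, giving the suffix -ol.
The numbering direction is chosen so that numbering from this end puts the hydroxyl group at C-6 rather than C-7.
With this numbering: the hydroxyl at C-6; a fluoro group at C-2.
Putting it together: 2-fluorododecan-6-ol.

2-fluorododecan-6-ol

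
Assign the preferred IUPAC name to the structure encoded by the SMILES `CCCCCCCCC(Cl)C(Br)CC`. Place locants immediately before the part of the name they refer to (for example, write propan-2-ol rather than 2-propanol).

The parent chain contains 12 carbons (dodecane).
The numbering direction is chosen so that the substituent locant set {3,4} is lower than {9,10} at the first point of difference.
With this numbering: a bromo group at C-3; a chloro group at C-4.
Prefixes are listed alphabetically: bromo, chloro.
Assembling the pieces gives 3-bromo-4-chlorododecane.

3-bromo-4-chlorododecane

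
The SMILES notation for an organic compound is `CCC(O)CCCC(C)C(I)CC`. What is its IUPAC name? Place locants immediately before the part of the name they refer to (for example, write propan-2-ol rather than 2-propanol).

8-iodo-7-methyldecan-3-ol

The longest carbon chain that includes the –OH group has 10 carbons, so the parent hydride is decane.
The principal characteristic group is an alcohol (–OH), named with the suffix -ol.
Number the chain so that numbering from this end puts the hydroxyl group at C-3 rather than C-8.
That gives the hydroxyl at C-3; an iodo group at C-8; a methyl group at C-7.
Substituent prefixes are cited in alphabetical order (multiplying prefixes like di-/tri- are ignored for ordering).
Assembling the pieces gives 8-iodo-7-methyldecan-3-ol.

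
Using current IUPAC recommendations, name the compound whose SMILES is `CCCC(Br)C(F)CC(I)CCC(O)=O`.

The longest carbon chain that includes the –COOH group has 10 carbons, so the parent hydride is decane.
The highest-priority functional group is a carboxylic acid (terminal –COOH), so the name ends in -oic acid.
Choose the numbering such that the carboxylic acid carbon is C-1 by definition.
This places a bromo group at C-7; a fluoro group at C-6; an iodo group at C-4.
Prefixes are listed alphabetically: bromo, fluoro, iodo.
Assembling the pieces gives 7-bromo-6-fluoro-4-iododecanoic acid.

7-bromo-6-fluoro-4-iododecanoic acid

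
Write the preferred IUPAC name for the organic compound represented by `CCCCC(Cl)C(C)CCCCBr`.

1-bromo-6-chloro-5-methyldecane

The longest continuous carbon chain has 10 atoms, so the parent hydride is decane.
Number the chain so that the substituent locant set {1,5,6} is lower than {5,6,10} at the first point of difference.
With this numbering: a bromo group at C-1; a chloro group at C-6; a methyl group at C-5.
Prefixes are listed alphabetically: bromo, chloro, methyl.
Assembling the pieces gives 1-bromo-6-chloro-5-methyldecane.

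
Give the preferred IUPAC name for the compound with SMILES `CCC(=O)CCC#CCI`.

Counting along the main chain through the carbonyl and the multiple bond gives 8 carbons: the parent is octane.
A ketone (C=O on an internal carbon) is the principal characteristic group, giving the suffix -one.
A C≡C triple bond in the chain gives the infix -yne-.
Choose the numbering such that numbering from this end puts the carbonyl group at C-3 rather than C-6.
That gives the carbonyl at C-3; the triple bond between C-6 and C-7; an iodo group at C-8.
The name is 8-iodooct-6-yn-3-one.

8-iodooct-6-yn-3-one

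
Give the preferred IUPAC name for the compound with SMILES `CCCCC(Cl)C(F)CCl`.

The longest continuous carbon chain has 7 atoms, so the parent hydride is heptane.
The numbering direction is chosen so that the substituent locant set {1,2,3} is lower than {5,6,7} at the first point of difference.
This places chloro groups at C-1 and C-3; a fluoro group at C-2.
The substituents are ordered alphabetically, ignoring any di-/tri- multipliers.
Putting it together: 1,3-dichloro-2-fluoroheptane.

1,3-dichloro-2-fluoroheptane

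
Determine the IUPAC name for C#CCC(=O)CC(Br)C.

The longest chain bearing the carbonyl and the multiple bond is 7 carbons long (heptane).
The principal characteristic group is a ketone (C=O on an internal carbon), named with the suffix -one.
There is one C≡C triple bond, indicated by the ending -yne.
Choose the numbering such that numbering from this end puts the triple bond at C-1 rather than C-6.
That gives the carbonyl at C-4; the triple bond between C-1 and C-2; a bromo group at C-6.
The name is 6-bromohept-1-yn-4-one.

6-bromohept-1-yn-4-one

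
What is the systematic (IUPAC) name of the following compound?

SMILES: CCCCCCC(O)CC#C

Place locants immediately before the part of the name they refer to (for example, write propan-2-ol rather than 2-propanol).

dec-1-yn-4-ol

Counting along the main chain through the –OH group and the multiple bond gives 10 carbons: the parent is decane.
The highest-priority functional group is an alcohol (–OH), so the name ends in -ol.
The chain contains a C≡C triple bond, so the unsaturation ending is -yne.
The numbering direction is chosen so that numbering from this end puts the hydroxyl group at C-4 rather than C-7.
With this numbering: the hydroxyl at C-4; the triple bond between C-1 and C-2.
The name is dec-1-yn-4-ol.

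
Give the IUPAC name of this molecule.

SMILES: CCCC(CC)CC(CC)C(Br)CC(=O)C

The longest chain bearing the carbonyl is 10 carbons long (decane).
The highest-priority functional group is a ketone (C=O on an internal carbon), so the name ends in -one.
Choose the numbering such that numbering from this end puts the carbonyl group at C-2 rather than C-9.
That gives the carbonyl at C-2; a bromo group at C-4; ethyl groups at C-5 and C-7.
The substituents are ordered alphabetically, ignoring any di-/tri- multipliers.
Putting it together: 4-bromo-5,7-diethyldecan-2-one.

4-bromo-5,7-diethyldecan-2-one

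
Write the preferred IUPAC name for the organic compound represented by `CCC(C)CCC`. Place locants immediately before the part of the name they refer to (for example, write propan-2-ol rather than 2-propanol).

3-methylhexane

The parent chain contains 6 carbons (hexane).
Number the chain so that the substituent locant set {3} is lower than {4} at the first point of difference.
This places a methyl group at C-3.
Putting it together: 3-methylhexane.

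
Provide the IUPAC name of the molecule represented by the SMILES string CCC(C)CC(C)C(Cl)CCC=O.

4-chloro-5,7-dimethylnonanal

The longest chain bearing the –CHO group is 9 carbons long (nonane).
The highest-priority functional group is an aldehyde (terminal –CHO), so the name ends in -al.
Choose the numbering such that the aldehyde carbon is C-1 by definition.
With this numbering: a chloro group at C-4; methyl groups at C-5 and C-7.
The substituents are ordered alphabetically, ignoring any di-/tri- multipliers.
The name is 4-chloro-5,7-dimethylnonanal.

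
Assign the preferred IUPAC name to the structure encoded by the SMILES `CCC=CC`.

pent-2-ene

The longest chain bearing the multiple bond is 5 carbons long (pentane).
There is one C=C double bond, indicated by the ending -ene.
The numbering direction is chosen so that numbering from this end puts the double bond at C-2 rather than C-3.
With this numbering: the double bond between C-2 and C-3.
The name is pent-2-ene.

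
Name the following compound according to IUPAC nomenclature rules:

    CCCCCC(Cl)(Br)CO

2-bromo-2-chloroheptan-1-ol

Counting along the main chain through the –OH group gives 7 carbons: the parent is heptane.
The highest-priority functional group is an alcohol (–OH), so the name ends in -ol.
Choose the numbering such that numbering from this end puts the hydroxyl group at C-1 rather than C-7.
This places the hydroxyl at C-1; a bromo group at C-2; a chloro group at C-2.
The substituents are ordered alphabetically, ignoring any di-/tri- multipliers.
Putting it together: 2-bromo-2-chloroheptan-1-ol.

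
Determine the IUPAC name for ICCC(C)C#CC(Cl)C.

2-chloro-7-iodo-5-methylhept-3-yne

The longest carbon chain that includes the multiple bond has 7 carbons, so the parent hydride is heptane.
There is one C≡C triple bond, indicated by the ending -yne.
Choose the numbering such that numbering from this end puts the triple bond at C-3 rather than C-4.
That gives the triple bond between C-3 and C-4; a chloro group at C-2; an iodo group at C-7; a methyl group at C-5.
Prefixes are listed alphabetically: chloro, iodo, methyl.
Assembling the pieces gives 2-chloro-7-iodo-5-methylhept-3-yne.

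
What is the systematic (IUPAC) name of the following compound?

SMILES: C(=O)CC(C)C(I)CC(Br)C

The longest carbon chain that includes the –CHO group has 7 carbons, so the parent hydride is heptane.
An aldehyde (terminal –CHO) is the principal characteristic group, giving the suffix -al.
Choose the numbering such that the aldehyde carbon is C-1 by definition.
This places a bromo group at C-6; an iodo group at C-4; a methyl group at C-3.
Substituent prefixes are cited in alphabetical order (multiplying prefixes like di-/tri- are ignored for ordering).
Assembling the pieces gives 6-bromo-4-iodo-3-methylheptanal.

6-bromo-4-iodo-3-methylheptanal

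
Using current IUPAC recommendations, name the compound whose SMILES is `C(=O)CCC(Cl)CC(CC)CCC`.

4-chloro-6-ethylnonanal

The longest carbon chain that includes the –CHO group has 9 carbons, so the parent hydride is nonane.
An aldehyde (terminal –CHO) is the principal characteristic group, giving the suffix -al.
The numbering direction is chosen so that the aldehyde carbon is C-1 by definition.
That gives a chloro group at C-4; an ethyl group at C-6.
The substituents are ordered alphabetically, ignoring any di-/tri- multipliers.
The name is 4-chloro-6-ethylnonanal.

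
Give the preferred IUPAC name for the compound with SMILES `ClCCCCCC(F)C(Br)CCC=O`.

4-bromo-10-chloro-5-fluorodecanal

The longest carbon chain that includes the –CHO group has 10 carbons, so the parent hydride is decane.
The principal characteristic group is an aldehyde (terminal –CHO), named with the suffix -al.
Choose the numbering such that the aldehyde carbon is C-1 by definition.
This places a bromo group at C-4; a chloro group at C-10; a fluoro group at C-5.
Substituent prefixes are cited in alphabetical order (multiplying prefixes like di-/tri- are ignored for ordering).
The name is 4-bromo-10-chloro-5-fluorodecanal.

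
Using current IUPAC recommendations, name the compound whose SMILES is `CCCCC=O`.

Counting along the main chain through the –CHO group gives 5 carbons: the parent is pentane.
The highest-priority functional group is an aldehyde (terminal –CHO), so the name ends in -al.
Number the chain so that the aldehyde carbon is C-1 by definition.
Assembling the pieces gives pentanal.

pentanal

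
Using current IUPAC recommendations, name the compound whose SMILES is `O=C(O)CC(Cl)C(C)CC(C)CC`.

The longest carbon chain that includes the –COOH group has 8 carbons, so the parent hydride is octane.
The highest-priority functional group is a carboxylic acid (terminal –COOH), so the name ends in -oic acid.
Choose the numbering such that the carboxylic acid carbon is C-1 by definition.
This places a chloro group at C-3; methyl groups at C-4 and C-6.
Prefixes are listed alphabetically: chloro, methyl.
Putting it together: 3-chloro-4,6-dimethyloctanoic acid.

3-chloro-4,6-dimethyloctanoic acid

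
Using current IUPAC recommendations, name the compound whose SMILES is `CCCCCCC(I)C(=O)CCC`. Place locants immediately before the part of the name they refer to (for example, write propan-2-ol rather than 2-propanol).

The longest carbon chain that includes the carbonyl has 11 carbons, so the parent hydride is undecane.
The highest-priority functional group is a ketone (C=O on an internal carbon), so the name ends in -one.
Choose the numbering such that numbering from this end puts the carbonyl group at C-4 rather than C-8.
This places the carbonyl at C-4; an iodo group at C-5.
Putting it together: 5-iodoundecan-4-one.

5-iodoundecan-4-one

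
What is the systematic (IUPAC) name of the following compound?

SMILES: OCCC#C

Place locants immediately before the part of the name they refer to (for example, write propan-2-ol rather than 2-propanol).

but-3-yn-1-ol

The longest chain bearing the –OH group and the multiple bond is 4 carbons long (butane).
The principal characteristic group is an alcohol (–OH), named with the suffix -ol.
A C≡C triple bond in the chain gives the infix -yne-.
Choose the numbering such that numbering from this end puts the hydroxyl group at C-1 rather than C-4.
That gives the hydroxyl at C-1; the triple bond between C-3 and C-4.
Putting it together: but-3-yn-1-ol.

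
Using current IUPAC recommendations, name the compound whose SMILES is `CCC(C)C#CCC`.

5-methylhept-3-yne

Counting along the main chain through the multiple bond gives 7 carbons: the parent is heptane.
The chain contains a C≡C triple bond, so the unsaturation ending is -yne.
The numbering direction is chosen so that numbering from this end puts the triple bond at C-3 rather than C-4.
That gives the triple bond between C-3 and C-4; a methyl group at C-5.
Putting it together: 5-methylhept-3-yne.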